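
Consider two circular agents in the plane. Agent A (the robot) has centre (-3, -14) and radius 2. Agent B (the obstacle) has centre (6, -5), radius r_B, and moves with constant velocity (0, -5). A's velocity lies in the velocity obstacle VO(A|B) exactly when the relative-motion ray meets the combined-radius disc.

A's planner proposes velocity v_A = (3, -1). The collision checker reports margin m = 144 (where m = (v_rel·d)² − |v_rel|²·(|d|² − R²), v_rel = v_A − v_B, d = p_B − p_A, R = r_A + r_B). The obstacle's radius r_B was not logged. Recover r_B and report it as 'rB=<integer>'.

m = 144
d = (9, 9);  v_rel = (3, 4),  |v_rel|² = 25
v_rel×d = (3)·(9) − (4)·(9) = -9
since m = R²·25 − (-9)²:  R² = (81 + 144) / 25 = 9
R = √9 = 3  ⇒  r_B = 3 − 2 = 1

rB=1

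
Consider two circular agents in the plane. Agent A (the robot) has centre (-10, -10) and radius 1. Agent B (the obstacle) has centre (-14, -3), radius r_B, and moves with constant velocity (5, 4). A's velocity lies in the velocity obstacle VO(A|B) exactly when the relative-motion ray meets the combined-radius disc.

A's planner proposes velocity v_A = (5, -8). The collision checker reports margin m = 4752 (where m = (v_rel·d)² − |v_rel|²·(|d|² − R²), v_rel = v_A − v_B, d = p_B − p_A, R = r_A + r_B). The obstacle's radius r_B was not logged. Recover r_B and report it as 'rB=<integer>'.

m = 4752
d = (-4, 7);  v_rel = (0, -12),  |v_rel|² = 144
v_rel×d = (0)·(7) − (-12)·(-4) = -48
since m = R²·144 − (-48)²:  R² = (2304 + 4752) / 144 = 49
R = √49 = 7  ⇒  r_B = 7 − 1 = 6

rB=6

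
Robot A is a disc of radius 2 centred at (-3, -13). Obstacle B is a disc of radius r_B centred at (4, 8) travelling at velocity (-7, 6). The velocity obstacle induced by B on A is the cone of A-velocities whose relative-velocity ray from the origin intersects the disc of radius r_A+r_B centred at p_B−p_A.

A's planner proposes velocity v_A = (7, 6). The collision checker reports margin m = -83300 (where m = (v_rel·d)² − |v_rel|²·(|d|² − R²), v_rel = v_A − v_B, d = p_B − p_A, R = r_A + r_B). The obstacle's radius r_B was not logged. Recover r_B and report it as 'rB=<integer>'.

m = -83300
d = (7, 21);  v_rel = (14, 0),  |v_rel|² = 196
v_rel×d = (14)·(21) − (0)·(7) = 294
since m = R²·196 − 294²:  R² = (86436 + -83300) / 196 = 16
R = √16 = 4  ⇒  r_B = 4 − 2 = 2

rB=2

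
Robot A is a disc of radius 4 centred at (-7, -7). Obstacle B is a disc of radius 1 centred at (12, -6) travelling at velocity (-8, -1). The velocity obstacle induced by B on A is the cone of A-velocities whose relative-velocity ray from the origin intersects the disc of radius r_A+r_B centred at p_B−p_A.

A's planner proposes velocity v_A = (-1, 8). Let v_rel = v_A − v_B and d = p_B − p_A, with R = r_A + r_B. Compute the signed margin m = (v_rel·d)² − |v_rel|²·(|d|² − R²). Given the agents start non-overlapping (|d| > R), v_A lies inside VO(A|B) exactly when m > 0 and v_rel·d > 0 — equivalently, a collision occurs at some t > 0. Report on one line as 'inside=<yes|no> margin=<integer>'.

d = (19, 1),  |d|² = 362;  R = 4+1 = 5,  c = 362−5² = 337
v_rel = (7, 9),  |v_rel|² = 130;  v_rel·d = (7)·(19) + (9)·(1) = 142
130·t² − 284·t + 337 = 0  ⇒  m = 142² − 130·337 = -23646
m = -23646 < 0,  v_rel·d = 142 > 0  ⇒  outside

inside=no margin=-23646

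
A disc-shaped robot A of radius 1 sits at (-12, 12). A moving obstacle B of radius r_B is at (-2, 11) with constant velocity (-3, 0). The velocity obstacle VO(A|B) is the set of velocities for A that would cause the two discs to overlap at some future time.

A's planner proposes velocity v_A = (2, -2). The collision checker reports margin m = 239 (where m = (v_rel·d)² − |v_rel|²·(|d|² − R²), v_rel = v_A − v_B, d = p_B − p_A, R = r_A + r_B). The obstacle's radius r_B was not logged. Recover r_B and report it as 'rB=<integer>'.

m = 239
d = (10, -1);  v_rel = (5, -2),  |v_rel|² = 29
v_rel×d = (5)·(-1) − (-2)·(10) = 15
since m = R²·29 − 15²:  R² = (225 + 239) / 29 = 16
R = √16 = 4  ⇒  r_B = 4 − 1 = 3

rB=3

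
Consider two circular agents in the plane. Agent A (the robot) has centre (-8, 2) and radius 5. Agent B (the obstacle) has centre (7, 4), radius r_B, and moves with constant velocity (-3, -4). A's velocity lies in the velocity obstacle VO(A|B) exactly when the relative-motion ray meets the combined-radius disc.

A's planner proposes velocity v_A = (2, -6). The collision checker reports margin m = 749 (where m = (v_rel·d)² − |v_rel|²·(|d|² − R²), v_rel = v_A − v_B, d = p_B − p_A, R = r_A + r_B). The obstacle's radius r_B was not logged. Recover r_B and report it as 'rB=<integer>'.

m = 749
d = (15, 2);  v_rel = (5, -2),  |v_rel|² = 29
v_rel×d = (5)·(2) − (-2)·(15) = 40
since m = R²·29 − 40²:  R² = (1600 + 749) / 29 = 81
R = √81 = 9  ⇒  r_B = 9 − 5 = 4

rB=4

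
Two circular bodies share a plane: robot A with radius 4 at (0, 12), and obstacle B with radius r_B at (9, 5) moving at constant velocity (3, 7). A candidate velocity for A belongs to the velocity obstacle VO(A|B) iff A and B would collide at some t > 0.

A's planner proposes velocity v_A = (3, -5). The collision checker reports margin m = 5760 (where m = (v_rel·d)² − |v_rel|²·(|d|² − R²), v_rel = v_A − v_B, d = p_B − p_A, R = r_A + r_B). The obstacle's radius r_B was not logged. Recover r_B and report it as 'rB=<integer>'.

m = 5760
d = (9, -7);  v_rel = (0, -12),  |v_rel|² = 144
v_rel×d = (0)·(-7) − (-12)·(9) = 108
since m = R²·144 − 108²:  R² = (11664 + 5760) / 144 = 121
R = √121 = 11  ⇒  r_B = 11 − 4 = 7

rB=7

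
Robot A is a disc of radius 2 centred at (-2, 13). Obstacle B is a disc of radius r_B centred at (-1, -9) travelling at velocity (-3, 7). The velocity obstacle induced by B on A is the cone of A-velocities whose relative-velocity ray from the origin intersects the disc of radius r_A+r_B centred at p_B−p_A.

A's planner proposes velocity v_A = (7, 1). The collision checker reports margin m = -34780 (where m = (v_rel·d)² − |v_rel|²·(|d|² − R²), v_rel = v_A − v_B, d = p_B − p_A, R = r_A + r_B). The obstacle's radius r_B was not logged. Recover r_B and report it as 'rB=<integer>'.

m = -34780
d = (1, -22);  v_rel = (10, -6),  |v_rel|² = 136
v_rel×d = (10)·(-22) − (-6)·(1) = -214
since m = R²·136 − (-214)²:  R² = (45796 + -34780) / 136 = 81
R = √81 = 9  ⇒  r_B = 9 − 2 = 7

rB=7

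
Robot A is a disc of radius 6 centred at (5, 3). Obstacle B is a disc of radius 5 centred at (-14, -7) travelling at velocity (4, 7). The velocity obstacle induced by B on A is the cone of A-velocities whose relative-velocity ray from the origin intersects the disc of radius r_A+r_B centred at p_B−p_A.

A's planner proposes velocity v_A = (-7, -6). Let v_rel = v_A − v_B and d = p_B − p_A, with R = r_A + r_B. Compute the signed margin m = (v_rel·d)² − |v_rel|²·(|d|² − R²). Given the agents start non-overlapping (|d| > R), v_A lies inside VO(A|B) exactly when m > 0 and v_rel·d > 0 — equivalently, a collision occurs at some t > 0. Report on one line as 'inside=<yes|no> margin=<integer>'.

d = (-19, -10),  |d|² = 461;  R = 6+5 = 11,  c = 461−11² = 340
v_rel = (-11, -13),  |v_rel|² = 290;  v_rel·d = (-11)·(-19) + (-13)·(-10) = 339
290·t² − 678·t + 340 = 0  ⇒  m = 339² − 290·340 = 16321
m = 16321 > 0,  v_rel·d = 339 > 0  ⇒  inside

inside=yes margin=16321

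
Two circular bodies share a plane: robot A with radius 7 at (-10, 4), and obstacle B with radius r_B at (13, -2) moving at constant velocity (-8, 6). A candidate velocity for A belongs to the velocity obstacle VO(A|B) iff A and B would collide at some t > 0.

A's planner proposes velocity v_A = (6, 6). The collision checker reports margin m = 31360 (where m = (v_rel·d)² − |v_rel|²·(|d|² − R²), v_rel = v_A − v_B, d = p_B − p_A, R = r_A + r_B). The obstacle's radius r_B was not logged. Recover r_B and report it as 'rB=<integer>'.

m = 31360
d = (23, -6);  v_rel = (14, 0),  |v_rel|² = 196
v_rel×d = (14)·(-6) − (0)·(23) = -84
since m = R²·196 − (-84)²:  R² = (7056 + 31360) / 196 = 196
R = √196 = 14  ⇒  r_B = 14 − 7 = 7

rB=7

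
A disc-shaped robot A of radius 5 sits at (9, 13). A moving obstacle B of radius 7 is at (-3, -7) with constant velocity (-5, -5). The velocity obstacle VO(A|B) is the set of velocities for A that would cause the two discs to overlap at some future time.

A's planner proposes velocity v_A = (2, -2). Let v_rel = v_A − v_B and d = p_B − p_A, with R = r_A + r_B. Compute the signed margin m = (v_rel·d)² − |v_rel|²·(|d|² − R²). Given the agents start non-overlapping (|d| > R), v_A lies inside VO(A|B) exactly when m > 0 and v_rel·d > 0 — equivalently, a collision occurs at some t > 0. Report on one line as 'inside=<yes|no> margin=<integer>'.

d = (-12, -20),  |d|² = 544;  R = 5+7 = 12,  c = 544−12² = 400
v_rel = (7, 3),  |v_rel|² = 58;  v_rel·d = (7)·(-12) + (3)·(-20) = -144
58·t² + 288·t + 400 = 0  ⇒  m = (-144)² − 58·400 = -2464
m = -2464 < 0,  v_rel·d = -144 < 0  ⇒  outside

inside=no margin=-2464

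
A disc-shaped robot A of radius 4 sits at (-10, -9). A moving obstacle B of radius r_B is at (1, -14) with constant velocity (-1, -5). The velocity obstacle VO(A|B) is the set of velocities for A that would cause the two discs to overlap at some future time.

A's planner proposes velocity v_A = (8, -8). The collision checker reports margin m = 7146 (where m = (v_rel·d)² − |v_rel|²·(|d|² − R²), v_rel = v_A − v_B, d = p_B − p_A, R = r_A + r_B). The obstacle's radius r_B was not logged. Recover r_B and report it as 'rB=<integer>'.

m = 7146
d = (11, -5);  v_rel = (9, -3),  |v_rel|² = 90
v_rel×d = (9)·(-5) − (-3)·(11) = -12
since m = R²·90 − (-12)²:  R² = (144 + 7146) / 90 = 81
R = √81 = 9  ⇒  r_B = 9 − 4 = 5

rB=5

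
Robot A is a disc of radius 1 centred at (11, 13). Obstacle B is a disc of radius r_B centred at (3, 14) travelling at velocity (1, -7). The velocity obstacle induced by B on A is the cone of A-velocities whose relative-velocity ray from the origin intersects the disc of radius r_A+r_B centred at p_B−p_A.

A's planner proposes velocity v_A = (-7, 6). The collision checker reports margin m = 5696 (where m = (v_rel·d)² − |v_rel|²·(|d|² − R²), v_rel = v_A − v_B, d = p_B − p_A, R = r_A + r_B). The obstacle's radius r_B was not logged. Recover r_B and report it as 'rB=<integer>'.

m = 5696
d = (-8, 1);  v_rel = (-8, 13),  |v_rel|² = 233
v_rel×d = (-8)·(1) − (13)·(-8) = 96
since m = R²·233 − 96²:  R² = (9216 + 5696) / 233 = 64
R = √64 = 8  ⇒  r_B = 8 − 1 = 7

rB=7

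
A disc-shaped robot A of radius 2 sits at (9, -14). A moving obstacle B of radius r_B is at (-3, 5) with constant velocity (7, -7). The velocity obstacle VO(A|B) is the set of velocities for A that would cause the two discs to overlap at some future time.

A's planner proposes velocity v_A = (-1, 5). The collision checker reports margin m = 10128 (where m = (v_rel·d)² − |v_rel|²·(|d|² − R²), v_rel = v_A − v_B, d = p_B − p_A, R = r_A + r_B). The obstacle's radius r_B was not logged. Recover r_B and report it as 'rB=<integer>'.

m = 10128
d = (-12, 19);  v_rel = (-8, 12),  |v_rel|² = 208
v_rel×d = (-8)·(19) − (12)·(-12) = -8
since m = R²·208 − (-8)²:  R² = (64 + 10128) / 208 = 49
R = √49 = 7  ⇒  r_B = 7 − 2 = 5

rB=5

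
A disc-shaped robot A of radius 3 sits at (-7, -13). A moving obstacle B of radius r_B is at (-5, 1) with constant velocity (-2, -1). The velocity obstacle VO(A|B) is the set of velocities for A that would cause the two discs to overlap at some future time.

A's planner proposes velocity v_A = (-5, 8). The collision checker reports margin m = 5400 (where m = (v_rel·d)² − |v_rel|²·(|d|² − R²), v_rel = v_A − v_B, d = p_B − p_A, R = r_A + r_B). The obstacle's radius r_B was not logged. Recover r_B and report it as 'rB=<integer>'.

m = 5400
d = (2, 14);  v_rel = (-3, 9),  |v_rel|² = 90
v_rel×d = (-3)·(14) − (9)·(2) = -60
since m = R²·90 − (-60)²:  R² = (3600 + 5400) / 90 = 100
R = √100 = 10  ⇒  r_B = 10 − 3 = 7

rB=7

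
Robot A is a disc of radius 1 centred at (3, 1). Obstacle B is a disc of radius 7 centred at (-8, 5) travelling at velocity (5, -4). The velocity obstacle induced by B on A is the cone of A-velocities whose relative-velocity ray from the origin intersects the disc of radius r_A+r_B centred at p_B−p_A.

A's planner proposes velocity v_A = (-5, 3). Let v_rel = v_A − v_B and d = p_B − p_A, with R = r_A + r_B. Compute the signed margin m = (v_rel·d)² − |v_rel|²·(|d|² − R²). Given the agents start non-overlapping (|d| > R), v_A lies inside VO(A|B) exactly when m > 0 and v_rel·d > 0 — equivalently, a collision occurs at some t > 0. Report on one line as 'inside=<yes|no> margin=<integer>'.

d = (-11, 4),  |d|² = 137;  R = 1+7 = 8,  c = 137−8² = 73
v_rel = (-10, 7),  |v_rel|² = 149;  v_rel·d = (-10)·(-11) + (7)·(4) = 138
149·t² − 276·t + 73 = 0  ⇒  m = 138² − 149·73 = 8167
m = 8167 > 0,  v_rel·d = 138 > 0  ⇒  inside

inside=yes margin=8167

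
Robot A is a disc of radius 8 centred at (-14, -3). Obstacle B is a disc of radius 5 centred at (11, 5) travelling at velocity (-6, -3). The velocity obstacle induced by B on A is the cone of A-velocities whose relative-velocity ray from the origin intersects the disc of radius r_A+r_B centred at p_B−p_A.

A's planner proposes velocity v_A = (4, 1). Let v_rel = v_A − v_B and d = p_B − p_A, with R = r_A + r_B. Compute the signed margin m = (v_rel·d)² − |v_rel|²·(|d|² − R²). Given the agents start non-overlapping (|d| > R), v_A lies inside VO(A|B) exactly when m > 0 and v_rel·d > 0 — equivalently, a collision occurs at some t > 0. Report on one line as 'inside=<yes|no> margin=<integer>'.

d = (25, 8),  |d|² = 689;  R = 8+5 = 13,  c = 689−13² = 520
v_rel = (10, 4),  |v_rel|² = 116;  v_rel·d = (10)·(25) + (4)·(8) = 282
116·t² − 564·t + 520 = 0  ⇒  m = 282² − 116·520 = 19204
m = 19204 > 0,  v_rel·d = 282 > 0  ⇒  inside

inside=yes margin=19204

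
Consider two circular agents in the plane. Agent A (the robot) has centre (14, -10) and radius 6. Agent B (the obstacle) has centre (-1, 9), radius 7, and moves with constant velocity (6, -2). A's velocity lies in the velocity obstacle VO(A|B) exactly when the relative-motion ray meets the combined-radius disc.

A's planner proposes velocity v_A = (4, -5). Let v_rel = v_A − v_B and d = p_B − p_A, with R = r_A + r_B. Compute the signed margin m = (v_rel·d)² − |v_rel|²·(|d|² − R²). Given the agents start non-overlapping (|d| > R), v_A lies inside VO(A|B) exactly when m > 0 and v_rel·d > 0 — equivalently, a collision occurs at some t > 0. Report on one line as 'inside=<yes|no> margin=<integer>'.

d = (-15, 19),  |d|² = 586;  R = 6+7 = 13,  c = 586−13² = 417
v_rel = (-2, -3),  |v_rel|² = 13;  v_rel·d = (-2)·(-15) + (-3)·(19) = -27
13·t² + 54·t + 417 = 0  ⇒  m = (-27)² − 13·417 = -4692
m = -4692 < 0,  v_rel·d = -27 < 0  ⇒  outside

inside=no margin=-4692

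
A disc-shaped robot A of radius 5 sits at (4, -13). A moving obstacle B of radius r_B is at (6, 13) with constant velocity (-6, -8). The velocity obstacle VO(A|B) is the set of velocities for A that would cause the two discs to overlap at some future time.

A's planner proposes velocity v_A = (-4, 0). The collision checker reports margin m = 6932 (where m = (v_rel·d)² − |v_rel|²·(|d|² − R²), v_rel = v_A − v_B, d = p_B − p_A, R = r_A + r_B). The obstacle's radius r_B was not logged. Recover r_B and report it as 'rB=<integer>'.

m = 6932
d = (2, 26);  v_rel = (2, 8),  |v_rel|² = 68
v_rel×d = (2)·(26) − (8)·(2) = 36
since m = R²·68 − 36²:  R² = (1296 + 6932) / 68 = 121
R = √121 = 11  ⇒  r_B = 11 − 5 = 6

rB=6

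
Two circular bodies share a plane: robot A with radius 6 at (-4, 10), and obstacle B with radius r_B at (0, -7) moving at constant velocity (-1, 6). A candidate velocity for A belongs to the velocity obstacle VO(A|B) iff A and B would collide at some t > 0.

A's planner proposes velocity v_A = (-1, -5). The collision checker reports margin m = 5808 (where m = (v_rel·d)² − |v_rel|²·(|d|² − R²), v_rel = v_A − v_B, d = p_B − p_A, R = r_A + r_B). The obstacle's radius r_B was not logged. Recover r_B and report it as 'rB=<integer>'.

m = 5808
d = (4, -17);  v_rel = (0, -11),  |v_rel|² = 121
v_rel×d = (0)·(-17) − (-11)·(4) = 44
since m = R²·121 − 44²:  R² = (1936 + 5808) / 121 = 64
R = √64 = 8  ⇒  r_B = 8 − 6 = 2

rB=2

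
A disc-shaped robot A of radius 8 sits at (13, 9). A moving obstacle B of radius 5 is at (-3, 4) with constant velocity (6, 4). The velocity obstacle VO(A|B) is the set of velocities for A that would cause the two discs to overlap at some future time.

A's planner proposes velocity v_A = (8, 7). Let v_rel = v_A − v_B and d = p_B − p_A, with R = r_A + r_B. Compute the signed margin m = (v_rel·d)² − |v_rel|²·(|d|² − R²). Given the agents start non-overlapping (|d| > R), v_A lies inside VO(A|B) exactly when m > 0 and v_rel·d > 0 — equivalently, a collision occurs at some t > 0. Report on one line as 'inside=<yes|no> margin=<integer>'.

d = (-16, -5),  |d|² = 281;  R = 8+5 = 13,  c = 281−13² = 112
v_rel = (2, 3),  |v_rel|² = 13;  v_rel·d = (2)·(-16) + (3)·(-5) = -47
13·t² + 94·t + 112 = 0  ⇒  m = (-47)² − 13·112 = 753
m = 753 > 0,  v_rel·d = -47 < 0  ⇒  outside

inside=no margin=753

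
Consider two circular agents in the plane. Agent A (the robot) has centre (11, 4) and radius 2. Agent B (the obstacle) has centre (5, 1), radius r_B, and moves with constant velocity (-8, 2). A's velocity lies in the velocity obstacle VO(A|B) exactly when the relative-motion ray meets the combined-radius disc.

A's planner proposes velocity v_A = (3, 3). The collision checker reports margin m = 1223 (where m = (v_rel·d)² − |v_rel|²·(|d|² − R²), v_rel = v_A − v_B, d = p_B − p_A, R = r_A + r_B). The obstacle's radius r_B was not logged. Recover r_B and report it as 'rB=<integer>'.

m = 1223
d = (-6, -3);  v_rel = (11, 1),  |v_rel|² = 122
v_rel×d = (11)·(-3) − (1)·(-6) = -27
since m = R²·122 − (-27)²:  R² = (729 + 1223) / 122 = 16
R = √16 = 4  ⇒  r_B = 4 − 2 = 2

rB=2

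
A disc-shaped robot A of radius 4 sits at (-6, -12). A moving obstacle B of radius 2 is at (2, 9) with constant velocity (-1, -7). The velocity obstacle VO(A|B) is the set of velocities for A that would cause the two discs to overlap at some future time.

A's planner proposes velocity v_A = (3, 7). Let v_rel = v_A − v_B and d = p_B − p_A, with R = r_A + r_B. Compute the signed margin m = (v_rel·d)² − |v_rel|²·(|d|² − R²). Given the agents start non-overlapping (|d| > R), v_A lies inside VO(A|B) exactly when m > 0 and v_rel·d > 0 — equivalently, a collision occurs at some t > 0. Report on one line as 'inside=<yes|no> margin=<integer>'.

d = (8, 21),  |d|² = 505;  R = 4+2 = 6,  c = 505−6² = 469
v_rel = (4, 14),  |v_rel|² = 212;  v_rel·d = (4)·(8) + (14)·(21) = 326
212·t² − 652·t + 469 = 0  ⇒  m = 326² − 212·469 = 6848
m = 6848 > 0,  v_rel·d = 326 > 0  ⇒  inside

inside=yes margin=6848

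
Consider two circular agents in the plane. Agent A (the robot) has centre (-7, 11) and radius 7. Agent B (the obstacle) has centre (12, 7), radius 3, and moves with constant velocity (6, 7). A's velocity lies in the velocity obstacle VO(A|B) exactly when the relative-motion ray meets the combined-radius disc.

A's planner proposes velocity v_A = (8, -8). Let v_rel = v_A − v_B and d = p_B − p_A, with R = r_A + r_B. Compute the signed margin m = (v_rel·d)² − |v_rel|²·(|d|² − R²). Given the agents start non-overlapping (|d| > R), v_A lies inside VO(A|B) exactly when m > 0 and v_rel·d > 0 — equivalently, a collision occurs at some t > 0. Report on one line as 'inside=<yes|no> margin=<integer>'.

d = (19, -4),  |d|² = 377;  R = 7+3 = 10,  c = 377−10² = 277
v_rel = (2, -15),  |v_rel|² = 229;  v_rel·d = (2)·(19) + (-15)·(-4) = 98
229·t² − 196·t + 277 = 0  ⇒  m = 98² − 229·277 = -53829
m = -53829 < 0,  v_rel·d = 98 > 0  ⇒  outside

inside=no margin=-53829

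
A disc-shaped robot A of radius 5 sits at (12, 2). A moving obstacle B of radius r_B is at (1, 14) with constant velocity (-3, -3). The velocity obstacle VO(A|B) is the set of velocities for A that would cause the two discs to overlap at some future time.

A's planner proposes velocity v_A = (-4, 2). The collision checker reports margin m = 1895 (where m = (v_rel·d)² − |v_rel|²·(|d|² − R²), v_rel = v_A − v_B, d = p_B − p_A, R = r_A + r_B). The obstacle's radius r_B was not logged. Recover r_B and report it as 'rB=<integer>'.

m = 1895
d = (-11, 12);  v_rel = (-1, 5),  |v_rel|² = 26
v_rel×d = (-1)·(12) − (5)·(-11) = 43
since m = R²·26 − 43²:  R² = (1849 + 1895) / 26 = 144
R = √144 = 12  ⇒  r_B = 12 − 5 = 7

rB=7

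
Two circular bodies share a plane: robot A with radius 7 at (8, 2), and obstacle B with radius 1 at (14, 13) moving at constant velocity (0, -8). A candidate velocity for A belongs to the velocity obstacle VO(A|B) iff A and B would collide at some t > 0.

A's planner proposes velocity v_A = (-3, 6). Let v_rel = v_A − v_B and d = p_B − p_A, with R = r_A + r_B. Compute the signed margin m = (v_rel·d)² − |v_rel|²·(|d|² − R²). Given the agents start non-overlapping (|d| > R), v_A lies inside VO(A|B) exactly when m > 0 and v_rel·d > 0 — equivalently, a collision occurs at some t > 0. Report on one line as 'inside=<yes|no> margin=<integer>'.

d = (6, 11),  |d|² = 157;  R = 7+1 = 8,  c = 157−8² = 93
v_rel = (-3, 14),  |v_rel|² = 205;  v_rel·d = (-3)·(6) + (14)·(11) = 136
205·t² − 272·t + 93 = 0  ⇒  m = 136² − 205·93 = -569
m = -569 < 0,  v_rel·d = 136 > 0  ⇒  outside

inside=no margin=-569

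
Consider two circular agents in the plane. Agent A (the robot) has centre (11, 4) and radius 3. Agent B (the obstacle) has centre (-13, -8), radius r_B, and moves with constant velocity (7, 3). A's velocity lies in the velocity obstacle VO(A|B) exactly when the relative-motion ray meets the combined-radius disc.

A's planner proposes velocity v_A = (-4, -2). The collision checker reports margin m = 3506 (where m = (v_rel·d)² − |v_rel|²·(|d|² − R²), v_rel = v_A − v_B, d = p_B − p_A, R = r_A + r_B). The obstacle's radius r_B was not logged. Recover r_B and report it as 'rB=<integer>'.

m = 3506
d = (-24, -12);  v_rel = (-11, -5),  |v_rel|² = 146
v_rel×d = (-11)·(-12) − (-5)·(-24) = 12
since m = R²·146 − 12²:  R² = (144 + 3506) / 146 = 25
R = √25 = 5  ⇒  r_B = 5 − 3 = 2

rB=2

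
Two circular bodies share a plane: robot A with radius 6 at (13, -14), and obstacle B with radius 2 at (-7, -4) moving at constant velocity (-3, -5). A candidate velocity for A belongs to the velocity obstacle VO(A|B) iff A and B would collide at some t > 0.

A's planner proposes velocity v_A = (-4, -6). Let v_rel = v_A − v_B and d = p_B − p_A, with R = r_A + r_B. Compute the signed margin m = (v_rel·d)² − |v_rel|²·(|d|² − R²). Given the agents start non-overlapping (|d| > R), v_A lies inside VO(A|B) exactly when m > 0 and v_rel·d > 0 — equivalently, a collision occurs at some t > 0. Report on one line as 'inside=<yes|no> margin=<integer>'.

d = (-20, 10),  |d|² = 500;  R = 6+2 = 8,  c = 500−8² = 436
v_rel = (-1, -1),  |v_rel|² = 2;  v_rel·d = (-1)·(-20) + (-1)·(10) = 10
2·t² − 20·t + 436 = 0  ⇒  m = 10² − 2·436 = -772
m = -772 < 0,  v_rel·d = 10 > 0  ⇒  outside

inside=no margin=-772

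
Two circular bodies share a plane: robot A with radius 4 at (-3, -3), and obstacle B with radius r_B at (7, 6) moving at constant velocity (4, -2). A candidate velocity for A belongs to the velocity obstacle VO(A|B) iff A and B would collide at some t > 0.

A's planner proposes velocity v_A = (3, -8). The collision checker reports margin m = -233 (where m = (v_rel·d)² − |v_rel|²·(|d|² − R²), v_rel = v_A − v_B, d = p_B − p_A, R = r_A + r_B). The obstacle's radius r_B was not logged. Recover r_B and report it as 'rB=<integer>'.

m = -233
d = (10, 9);  v_rel = (-1, -6),  |v_rel|² = 37
v_rel×d = (-1)·(9) − (-6)·(10) = 51
since m = R²·37 − 51²:  R² = (2601 + -233) / 37 = 64
R = √64 = 8  ⇒  r_B = 8 − 4 = 4

rB=4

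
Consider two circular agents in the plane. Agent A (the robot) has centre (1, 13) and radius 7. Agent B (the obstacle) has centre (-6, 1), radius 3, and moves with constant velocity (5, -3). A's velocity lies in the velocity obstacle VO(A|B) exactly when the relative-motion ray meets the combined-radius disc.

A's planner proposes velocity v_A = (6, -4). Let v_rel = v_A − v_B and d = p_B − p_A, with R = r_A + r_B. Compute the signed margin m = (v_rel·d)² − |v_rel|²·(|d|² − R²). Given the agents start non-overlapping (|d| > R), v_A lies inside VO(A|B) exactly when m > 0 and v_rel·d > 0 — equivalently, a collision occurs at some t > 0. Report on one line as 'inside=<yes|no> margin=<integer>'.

d = (-7, -12),  |d|² = 193;  R = 7+3 = 10,  c = 193−10² = 93
v_rel = (1, -1),  |v_rel|² = 2;  v_rel·d = (1)·(-7) + (-1)·(-12) = 5
2·t² − 10·t + 93 = 0  ⇒  m = 5² − 2·93 = -161
m = -161 < 0,  v_rel·d = 5 > 0  ⇒  outside

inside=no margin=-161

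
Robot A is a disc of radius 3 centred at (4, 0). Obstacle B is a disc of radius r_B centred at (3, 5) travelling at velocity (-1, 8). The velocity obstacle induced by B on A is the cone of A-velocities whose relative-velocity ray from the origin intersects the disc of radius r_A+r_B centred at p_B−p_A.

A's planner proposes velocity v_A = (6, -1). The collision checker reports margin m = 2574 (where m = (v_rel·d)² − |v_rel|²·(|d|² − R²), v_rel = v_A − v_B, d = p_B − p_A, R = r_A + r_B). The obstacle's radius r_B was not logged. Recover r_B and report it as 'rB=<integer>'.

m = 2574
d = (-1, 5);  v_rel = (7, -9),  |v_rel|² = 130
v_rel×d = (7)·(5) − (-9)·(-1) = 26
since m = R²·130 − 26²:  R² = (676 + 2574) / 130 = 25
R = √25 = 5  ⇒  r_B = 5 − 3 = 2

rB=2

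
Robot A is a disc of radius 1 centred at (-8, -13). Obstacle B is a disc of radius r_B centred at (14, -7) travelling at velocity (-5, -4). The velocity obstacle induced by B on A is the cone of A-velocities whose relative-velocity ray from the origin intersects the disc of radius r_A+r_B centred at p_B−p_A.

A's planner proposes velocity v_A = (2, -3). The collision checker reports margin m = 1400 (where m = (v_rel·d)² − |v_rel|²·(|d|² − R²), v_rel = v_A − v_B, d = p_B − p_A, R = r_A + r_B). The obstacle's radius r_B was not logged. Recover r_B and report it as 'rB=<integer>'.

m = 1400
d = (22, 6);  v_rel = (7, 1),  |v_rel|² = 50
v_rel×d = (7)·(6) − (1)·(22) = 20
since m = R²·50 − 20²:  R² = (400 + 1400) / 50 = 36
R = √36 = 6  ⇒  r_B = 6 − 1 = 5

rB=5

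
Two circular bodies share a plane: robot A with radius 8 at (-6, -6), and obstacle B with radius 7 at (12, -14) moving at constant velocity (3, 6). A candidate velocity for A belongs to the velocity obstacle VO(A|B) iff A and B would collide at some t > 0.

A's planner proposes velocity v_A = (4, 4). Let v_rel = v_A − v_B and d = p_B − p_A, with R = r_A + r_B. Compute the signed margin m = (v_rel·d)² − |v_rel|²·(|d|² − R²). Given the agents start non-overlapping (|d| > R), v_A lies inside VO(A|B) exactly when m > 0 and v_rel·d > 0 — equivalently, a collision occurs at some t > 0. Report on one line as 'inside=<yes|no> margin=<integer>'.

d = (18, -8),  |d|² = 388;  R = 8+7 = 15,  c = 388−15² = 163
v_rel = (1, -2),  |v_rel|² = 5;  v_rel·d = (1)·(18) + (-2)·(-8) = 34
5·t² − 68·t + 163 = 0  ⇒  m = 34² − 5·163 = 341
m = 341 > 0,  v_rel·d = 34 > 0  ⇒  inside

inside=yes margin=341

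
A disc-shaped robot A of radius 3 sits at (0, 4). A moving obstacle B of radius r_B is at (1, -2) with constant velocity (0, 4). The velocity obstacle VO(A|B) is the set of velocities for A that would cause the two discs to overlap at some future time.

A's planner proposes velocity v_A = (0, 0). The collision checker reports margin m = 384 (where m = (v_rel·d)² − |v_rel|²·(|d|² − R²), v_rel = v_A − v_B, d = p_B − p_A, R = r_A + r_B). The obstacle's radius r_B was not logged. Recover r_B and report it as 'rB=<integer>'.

m = 384
d = (1, -6);  v_rel = (0, -4),  |v_rel|² = 16
v_rel×d = (0)·(-6) − (-4)·(1) = 4
since m = R²·16 − 4²:  R² = (16 + 384) / 16 = 25
R = √25 = 5  ⇒  r_B = 5 − 3 = 2

rB=2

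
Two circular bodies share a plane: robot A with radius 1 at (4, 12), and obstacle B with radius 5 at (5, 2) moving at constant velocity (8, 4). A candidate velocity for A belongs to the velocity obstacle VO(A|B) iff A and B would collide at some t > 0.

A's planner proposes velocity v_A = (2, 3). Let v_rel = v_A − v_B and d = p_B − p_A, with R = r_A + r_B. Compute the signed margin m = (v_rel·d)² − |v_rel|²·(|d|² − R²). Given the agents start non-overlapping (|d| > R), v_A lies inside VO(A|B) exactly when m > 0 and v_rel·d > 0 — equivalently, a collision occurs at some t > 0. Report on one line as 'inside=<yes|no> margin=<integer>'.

d = (1, -10),  |d|² = 101;  R = 1+5 = 6,  c = 101−6² = 65
v_rel = (-6, -1),  |v_rel|² = 37;  v_rel·d = (-6)·(1) + (-1)·(-10) = 4
37·t² − 8·t + 65 = 0  ⇒  m = 4² − 37·65 = -2389
m = -2389 < 0,  v_rel·d = 4 > 0  ⇒  outside

inside=no margin=-2389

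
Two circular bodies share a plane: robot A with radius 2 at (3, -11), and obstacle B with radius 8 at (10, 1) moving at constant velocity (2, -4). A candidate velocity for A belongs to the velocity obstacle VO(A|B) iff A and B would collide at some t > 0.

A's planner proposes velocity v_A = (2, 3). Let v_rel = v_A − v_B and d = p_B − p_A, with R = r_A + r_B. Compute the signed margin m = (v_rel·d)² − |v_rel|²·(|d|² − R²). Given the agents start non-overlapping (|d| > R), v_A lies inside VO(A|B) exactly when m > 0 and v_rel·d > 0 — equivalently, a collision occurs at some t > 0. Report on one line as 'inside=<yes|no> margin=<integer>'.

d = (7, 12),  |d|² = 193;  R = 2+8 = 10,  c = 193−10² = 93
v_rel = (0, 7),  |v_rel|² = 49;  v_rel·d = (0)·(7) + (7)·(12) = 84
49·t² − 168·t + 93 = 0  ⇒  m = 84² − 49·93 = 2499
m = 2499 > 0,  v_rel·d = 84 > 0  ⇒  inside

inside=yes margin=2499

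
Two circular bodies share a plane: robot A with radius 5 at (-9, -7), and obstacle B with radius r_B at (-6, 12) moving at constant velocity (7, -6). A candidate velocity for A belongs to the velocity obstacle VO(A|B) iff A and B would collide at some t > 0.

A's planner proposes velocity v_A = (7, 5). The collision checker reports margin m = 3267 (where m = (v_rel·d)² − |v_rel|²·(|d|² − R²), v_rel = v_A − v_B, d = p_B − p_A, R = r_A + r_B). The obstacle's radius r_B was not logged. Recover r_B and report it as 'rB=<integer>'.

m = 3267
d = (3, 19);  v_rel = (0, 11),  |v_rel|² = 121
v_rel×d = (0)·(19) − (11)·(3) = -33
since m = R²·121 − (-33)²:  R² = (1089 + 3267) / 121 = 36
R = √36 = 6  ⇒  r_B = 6 − 5 = 1

rB=1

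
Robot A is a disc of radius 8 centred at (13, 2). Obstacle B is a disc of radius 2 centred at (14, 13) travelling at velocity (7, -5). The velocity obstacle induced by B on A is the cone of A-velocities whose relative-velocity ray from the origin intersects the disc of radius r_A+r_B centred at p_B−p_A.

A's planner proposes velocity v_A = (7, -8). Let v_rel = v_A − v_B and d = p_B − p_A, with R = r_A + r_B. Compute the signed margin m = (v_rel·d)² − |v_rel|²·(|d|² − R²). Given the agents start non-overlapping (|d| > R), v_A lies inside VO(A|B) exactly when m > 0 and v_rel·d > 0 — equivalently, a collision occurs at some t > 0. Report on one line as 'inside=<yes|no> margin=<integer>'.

d = (1, 11),  |d|² = 122;  R = 8+2 = 10,  c = 122−10² = 22
v_rel = (0, -3),  |v_rel|² = 9;  v_rel·d = (0)·(1) + (-3)·(11) = -33
9·t² + 66·t + 22 = 0  ⇒  m = (-33)² − 9·22 = 891
m = 891 > 0,  v_rel·d = -33 < 0  ⇒  outside

inside=no margin=891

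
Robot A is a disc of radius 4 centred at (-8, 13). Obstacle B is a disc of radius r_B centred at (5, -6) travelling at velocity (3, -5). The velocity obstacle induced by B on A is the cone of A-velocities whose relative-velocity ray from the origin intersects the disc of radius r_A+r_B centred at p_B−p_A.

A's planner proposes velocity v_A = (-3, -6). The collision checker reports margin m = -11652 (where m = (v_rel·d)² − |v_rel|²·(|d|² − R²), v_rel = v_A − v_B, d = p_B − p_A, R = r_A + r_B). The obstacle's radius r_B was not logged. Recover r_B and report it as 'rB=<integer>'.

m = -11652
d = (13, -19);  v_rel = (-6, -1),  |v_rel|² = 37
v_rel×d = (-6)·(-19) − (-1)·(13) = 127
since m = R²·37 − 127²:  R² = (16129 + -11652) / 37 = 121
R = √121 = 11  ⇒  r_B = 11 − 4 = 7

rB=7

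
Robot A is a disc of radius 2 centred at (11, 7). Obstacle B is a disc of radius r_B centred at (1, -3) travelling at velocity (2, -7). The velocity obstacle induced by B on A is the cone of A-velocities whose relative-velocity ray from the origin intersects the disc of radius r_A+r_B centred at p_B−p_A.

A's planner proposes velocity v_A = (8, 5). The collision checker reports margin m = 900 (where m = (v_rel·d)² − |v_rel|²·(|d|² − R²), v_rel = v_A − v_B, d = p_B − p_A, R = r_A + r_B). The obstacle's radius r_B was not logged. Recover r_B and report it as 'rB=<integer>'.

m = 900
d = (-10, -10);  v_rel = (6, 12),  |v_rel|² = 180
v_rel×d = (6)·(-10) − (12)·(-10) = 60
since m = R²·180 − 60²:  R² = (3600 + 900) / 180 = 25
R = √25 = 5  ⇒  r_B = 5 − 2 = 3

rB=3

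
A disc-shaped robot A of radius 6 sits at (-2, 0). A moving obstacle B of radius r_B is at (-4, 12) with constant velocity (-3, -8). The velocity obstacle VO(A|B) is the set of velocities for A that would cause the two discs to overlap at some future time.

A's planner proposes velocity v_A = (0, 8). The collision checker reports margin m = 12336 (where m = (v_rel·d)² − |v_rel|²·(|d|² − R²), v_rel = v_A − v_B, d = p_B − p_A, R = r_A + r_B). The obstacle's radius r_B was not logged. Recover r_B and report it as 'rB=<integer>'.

m = 12336
d = (-2, 12);  v_rel = (3, 16),  |v_rel|² = 265
v_rel×d = (3)·(12) − (16)·(-2) = 68
since m = R²·265 − 68²:  R² = (4624 + 12336) / 265 = 64
R = √64 = 8  ⇒  r_B = 8 − 6 = 2

rB=2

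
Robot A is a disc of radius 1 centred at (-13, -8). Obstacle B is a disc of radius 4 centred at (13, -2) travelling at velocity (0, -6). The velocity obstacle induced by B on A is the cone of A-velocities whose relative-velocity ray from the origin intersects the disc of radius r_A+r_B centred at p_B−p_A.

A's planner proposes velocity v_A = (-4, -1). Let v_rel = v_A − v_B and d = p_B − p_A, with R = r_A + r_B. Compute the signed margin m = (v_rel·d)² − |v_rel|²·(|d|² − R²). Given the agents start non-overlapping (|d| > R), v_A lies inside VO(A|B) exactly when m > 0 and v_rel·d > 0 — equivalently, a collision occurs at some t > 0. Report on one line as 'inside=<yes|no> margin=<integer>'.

d = (26, 6),  |d|² = 712;  R = 1+4 = 5,  c = 712−5² = 687
v_rel = (-4, 5),  |v_rel|² = 41;  v_rel·d = (-4)·(26) + (5)·(6) = -74
41·t² + 148·t + 687 = 0  ⇒  m = (-74)² − 41·687 = -22691
m = -22691 < 0,  v_rel·d = -74 < 0  ⇒  outside

inside=no margin=-22691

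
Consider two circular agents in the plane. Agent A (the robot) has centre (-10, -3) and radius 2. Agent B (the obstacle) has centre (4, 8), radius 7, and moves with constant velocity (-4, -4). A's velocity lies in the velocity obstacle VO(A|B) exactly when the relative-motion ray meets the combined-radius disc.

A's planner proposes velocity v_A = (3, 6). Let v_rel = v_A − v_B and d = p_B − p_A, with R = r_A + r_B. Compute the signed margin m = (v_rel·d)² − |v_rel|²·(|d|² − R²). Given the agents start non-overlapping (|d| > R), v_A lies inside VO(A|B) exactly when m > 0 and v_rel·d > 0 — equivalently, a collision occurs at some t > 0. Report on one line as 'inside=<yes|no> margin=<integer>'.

d = (14, 11),  |d|² = 317;  R = 2+7 = 9,  c = 317−9² = 236
v_rel = (7, 10),  |v_rel|² = 149;  v_rel·d = (7)·(14) + (10)·(11) = 208
149·t² − 416·t + 236 = 0  ⇒  m = 208² − 149·236 = 8100
m = 8100 > 0,  v_rel·d = 208 > 0  ⇒  inside

inside=yes margin=8100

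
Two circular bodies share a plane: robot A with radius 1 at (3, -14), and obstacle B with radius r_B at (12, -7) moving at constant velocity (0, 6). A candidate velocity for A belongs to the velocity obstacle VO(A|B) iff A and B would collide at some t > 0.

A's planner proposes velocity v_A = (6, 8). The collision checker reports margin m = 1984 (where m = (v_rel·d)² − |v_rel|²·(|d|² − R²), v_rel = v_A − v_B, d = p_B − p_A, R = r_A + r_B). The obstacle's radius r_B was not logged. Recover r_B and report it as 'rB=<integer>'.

m = 1984
d = (9, 7);  v_rel = (6, 2),  |v_rel|² = 40
v_rel×d = (6)·(7) − (2)·(9) = 24
since m = R²·40 − 24²:  R² = (576 + 1984) / 40 = 64
R = √64 = 8  ⇒  r_B = 8 − 1 = 7

rB=7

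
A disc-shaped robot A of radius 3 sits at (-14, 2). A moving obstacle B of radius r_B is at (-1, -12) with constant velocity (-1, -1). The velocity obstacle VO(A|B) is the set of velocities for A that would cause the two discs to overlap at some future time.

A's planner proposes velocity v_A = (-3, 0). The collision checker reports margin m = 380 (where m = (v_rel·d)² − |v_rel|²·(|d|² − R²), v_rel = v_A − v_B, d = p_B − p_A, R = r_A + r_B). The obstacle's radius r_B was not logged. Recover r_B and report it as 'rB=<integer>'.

m = 380
d = (13, -14);  v_rel = (-2, 1),  |v_rel|² = 5
v_rel×d = (-2)·(-14) − (1)·(13) = 15
since m = R²·5 − 15²:  R² = (225 + 380) / 5 = 121
R = √121 = 11  ⇒  r_B = 11 − 3 = 8

rB=8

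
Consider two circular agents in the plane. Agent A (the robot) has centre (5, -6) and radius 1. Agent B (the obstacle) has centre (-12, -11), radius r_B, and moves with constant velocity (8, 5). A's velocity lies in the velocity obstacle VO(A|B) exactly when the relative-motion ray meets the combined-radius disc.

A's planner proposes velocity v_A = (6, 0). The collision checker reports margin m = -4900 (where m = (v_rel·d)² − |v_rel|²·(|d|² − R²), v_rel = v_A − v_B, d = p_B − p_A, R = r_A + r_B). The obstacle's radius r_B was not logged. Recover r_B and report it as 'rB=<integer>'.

m = -4900
d = (-17, -5);  v_rel = (-2, -5),  |v_rel|² = 29
v_rel×d = (-2)·(-5) − (-5)·(-17) = -75
since m = R²·29 − (-75)²:  R² = (5625 + -4900) / 29 = 25
R = √25 = 5  ⇒  r_B = 5 − 1 = 4

rB=4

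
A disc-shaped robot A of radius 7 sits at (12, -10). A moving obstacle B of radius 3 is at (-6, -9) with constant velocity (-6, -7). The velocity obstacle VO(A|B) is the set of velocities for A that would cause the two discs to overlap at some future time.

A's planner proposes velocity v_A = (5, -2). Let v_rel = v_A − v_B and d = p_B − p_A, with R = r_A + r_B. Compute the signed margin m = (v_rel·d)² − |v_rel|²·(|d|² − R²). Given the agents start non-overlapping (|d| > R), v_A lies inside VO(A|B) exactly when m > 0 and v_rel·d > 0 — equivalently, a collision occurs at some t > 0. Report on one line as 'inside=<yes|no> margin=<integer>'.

d = (-18, 1),  |d|² = 325;  R = 7+3 = 10,  c = 325−10² = 225
v_rel = (11, 5),  |v_rel|² = 146;  v_rel·d = (11)·(-18) + (5)·(1) = -193
146·t² + 386·t + 225 = 0  ⇒  m = (-193)² − 146·225 = 4399
m = 4399 > 0,  v_rel·d = -193 < 0  ⇒  outside

inside=no margin=4399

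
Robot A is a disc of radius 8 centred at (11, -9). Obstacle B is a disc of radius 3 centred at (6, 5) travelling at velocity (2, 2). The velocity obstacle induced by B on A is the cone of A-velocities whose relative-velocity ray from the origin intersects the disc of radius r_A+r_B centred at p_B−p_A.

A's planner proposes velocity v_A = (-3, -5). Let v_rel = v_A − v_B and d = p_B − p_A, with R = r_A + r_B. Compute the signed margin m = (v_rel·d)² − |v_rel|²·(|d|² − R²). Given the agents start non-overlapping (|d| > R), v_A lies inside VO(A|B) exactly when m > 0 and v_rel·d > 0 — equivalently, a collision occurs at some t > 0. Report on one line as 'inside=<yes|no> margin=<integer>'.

d = (-5, 14),  |d|² = 221;  R = 8+3 = 11,  c = 221−11² = 100
v_rel = (-5, -7),  |v_rel|² = 74;  v_rel·d = (-5)·(-5) + (-7)·(14) = -73
74·t² + 146·t + 100 = 0  ⇒  m = (-73)² − 74·100 = -2071
m = -2071 < 0,  v_rel·d = -73 < 0  ⇒  outside

inside=no margin=-2071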